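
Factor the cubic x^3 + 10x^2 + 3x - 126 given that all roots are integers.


Try integer roots (divisors of -126). x=3: p(3)=0.
Divide out (x - 3): quotient is x^2 + 13x + 42.
Factor the quadratic: (x + 6)(x + 7)
Result: (x - 3)(x + 6)(x + 7)


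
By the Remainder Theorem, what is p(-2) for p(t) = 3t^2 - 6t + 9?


By the Remainder Theorem, the remainder equals p(-2):
  3*(-2)^2 = 12
  -6*(-2)^1 = 12
  constant: 9
Sum: 12 + 12 + 9 = 33


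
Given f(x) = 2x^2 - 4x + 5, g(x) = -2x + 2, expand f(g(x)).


Substitute g(x) into f:
f(g(x)) = 2*(-2x + 2)^2 + (-4)*(-2x + 2) + 5
(-2x + 2)^2 = 4x^2 - 8x + 4
Expand and combine: 8x^2 - 8x + 5


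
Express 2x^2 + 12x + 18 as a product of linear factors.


Roots satisfy r1 + r2 = -b/a = -6 and r1*r2 = c/a = 9.
So r1 = -3, r2 = -3.
2x^2 + 12x + 18 = 2(x - r1)(x - r2) = 2(x + 3)(x + 3)


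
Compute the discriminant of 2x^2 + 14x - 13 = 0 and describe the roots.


D = b^2 - 4ac = (14)^2 - 4(2)(-13) = 196 + 104 = 300
Since D > 0: two distinct irrational roots


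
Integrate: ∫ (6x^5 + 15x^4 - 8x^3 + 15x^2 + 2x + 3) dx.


Reverse power rule on each term:
  ∫ 6x^5 dx = x^6
  ∫ 15x^4 dx = 3x^5
  ∫ -8x^3 dx = -2x^4
  ∫ 15x^2 dx = 5x^3
  ∫ 2x dx = x^2
  ∫ 3 dx = 3x
F(x) = x^6 + 3x^5 - 2x^4 + 5x^3 + x^2 + 3x + C


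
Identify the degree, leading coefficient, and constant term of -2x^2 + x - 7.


Highest power of x is 2, with coefficient -2. Constant term is -7.
Degree = 2, leading coefficient = -2, constant term = -7


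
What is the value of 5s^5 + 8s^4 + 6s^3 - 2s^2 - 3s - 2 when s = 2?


Using direct substitution:
  5 * (2)^5 = 160
  8 * (2)^4 = 128
  6 * (2)^3 = 48
  -2 * (2)^2 = -8
  -3 * (2)^1 = -6
  constant: -2
Sum = 160 + 128 + 48 - 8 - 6 - 2 = 320


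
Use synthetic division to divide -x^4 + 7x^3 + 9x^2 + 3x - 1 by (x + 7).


Synthetic division with c = -7. Coefficients: -1, 7, 9, 3, -1
Bring down -1.
  -1 * -7 = 7; 7 + 7 = 14
  14 * -7 = -98; -98 + 9 = -89
  -89 * -7 = 623; 623 + 3 = 626
  626 * -7 = -4382; -4382 - 1 = -4383
Quotient: -x^3 + 14x^2 - 89x + 626, Remainder: -4383


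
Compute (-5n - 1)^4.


Expand (-5n - 1)^4 by repeated multiplication:
  (-5n - 1)^2 = 25n^2 + 10n + 1
  (-5n - 1)^3 = -125n^3 - 75n^2 - 15n - 1
= 625n^4 + 500n^3 + 150n^2 + 20n + 1


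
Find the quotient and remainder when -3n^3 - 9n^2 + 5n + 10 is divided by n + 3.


(-3n^3 - 9n^2 + 5n + 10) / (n + 3)
Step 1: -3n^2 * (n + 3) = -3n^3 - 9n^2; subtract.
Step 2: 0 * (n + 3) = 0; subtract.
Step 3: 5 * (n + 3) = 5n + 15; subtract.
Quotient: -3n^2 + 5, Remainder: -5


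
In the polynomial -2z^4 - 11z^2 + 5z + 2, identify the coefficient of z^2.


Read off the coefficient of z^2: -11


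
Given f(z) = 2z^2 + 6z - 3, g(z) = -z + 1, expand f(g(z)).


Substitute g(z) into f:
f(g(z)) = 2*(-z + 1)^2 + 6*(-z + 1) + (-3)
(-z + 1)^2 = z^2 - 2z + 1
Expand and combine: 2z^2 - 10z + 5


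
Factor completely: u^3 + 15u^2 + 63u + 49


Try integer roots (divisors of 49). u=-1: p(-1)=0.
Divide out (u + 1): quotient is u^2 + 14u + 49.
Factor the quadratic: (u + 7)(u + 7)
Result: (u + 1)(u + 7)(u + 7)


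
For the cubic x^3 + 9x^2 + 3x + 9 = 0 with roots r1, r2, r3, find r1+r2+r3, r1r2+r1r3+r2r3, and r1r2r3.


Monic cubic x^3+bx^2+cx+d=0: sum=-b, pairwise sum=c, product=-d.
b=9, c=3, d=9
r1+r2+r3 = -9
r1r2+r1r3+r2r3 = 3
r1r2r3 = -9


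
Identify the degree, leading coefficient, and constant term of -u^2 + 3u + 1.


Highest power of u is 2, with coefficient -1. Constant term is 1.
Degree = 2, leading coefficient = -1, constant term = 1


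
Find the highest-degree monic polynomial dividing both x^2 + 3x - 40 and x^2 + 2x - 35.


Factor each:
  x^2 + 3x - 40 = (x - 5)(x + 8)
  x^2 + 2x - 35 = (x - 5)(x + 7)
Common monic factor: x - 5


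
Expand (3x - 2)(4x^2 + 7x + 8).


Distribute each term of the first polynomial:
  (3x)(4x^2 + 7x + 8) = 12x^3 + 21x^2 + 24x
  (-2)(4x^2 + 7x + 8) = -8x^2 - 14x - 16
Sum: 12x^3 + 13x^2 + 10x - 16


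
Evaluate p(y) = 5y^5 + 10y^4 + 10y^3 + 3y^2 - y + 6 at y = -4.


Using direct substitution:
  5 * (-4)^5 = -5120
  10 * (-4)^4 = 2560
  10 * (-4)^3 = -640
  3 * (-4)^2 = 48
  -1 * (-4)^1 = 4
  constant: 6
Sum = -5120 + 2560 - 640 + 48 + 4 + 6 = -3142


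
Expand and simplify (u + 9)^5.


Expand (u + 9)^5 by repeated multiplication:
  (u + 9)^2 = u^2 + 18u + 81
  (u + 9)^3 = u^3 + 27u^2 + 243u + 729
  (u + 9)^4 = u^4 + 36u^3 + 486u^2 + 2916u + 6561
= u^5 + 45u^4 + 810u^3 + 7290u^2 + 32805u + 59049


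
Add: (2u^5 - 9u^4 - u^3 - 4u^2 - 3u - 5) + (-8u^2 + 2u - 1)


Align terms by degree and add:
  2u^5 - 9u^4 - u^3 - 4u^2 - 3u - 5
  -8u^2 + 2u - 1
= 2u^5 - 9u^4 - u^3 - 12u^2 - u - 6


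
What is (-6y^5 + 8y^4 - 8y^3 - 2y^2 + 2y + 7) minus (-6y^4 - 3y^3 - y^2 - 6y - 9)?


Distribute the minus sign:
  (-6y^5 + 8y^4 - 8y^3 - 2y^2 + 2y + 7)
- (-6y^4 - 3y^3 - y^2 - 6y - 9)
Negate second polynomial: 6y^4 + 3y^3 + y^2 + 6y + 9
Add: -6y^5 + 14y^4 - 5y^3 - y^2 + 8y + 16


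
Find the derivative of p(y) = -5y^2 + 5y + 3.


Apply the power rule term by term:
  d/dy(-5y^2) = -10y
  d/dy(5y) = 5
  d/dy(3) = 0
p'(y) = -10y + 5


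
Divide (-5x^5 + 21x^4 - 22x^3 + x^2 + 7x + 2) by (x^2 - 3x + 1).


(-5x^5 + 21x^4 - 22x^3 + x^2 + 7x + 2) / (x^2 - 3x + 1)
Step 1: -5x^3 * (x^2 - 3x + 1) = -5x^5 + 15x^4 - 5x^3; subtract.
Step 2: 6x^2 * (x^2 - 3x + 1) = 6x^4 - 18x^3 + 6x^2; subtract.
Step 3: x * (x^2 - 3x + 1) = x^3 - 3x^2 + x; subtract.
Step 4: -2 * (x^2 - 3x + 1) = -2x^2 + 6x - 2; subtract.
Quotient: -5x^3 + 6x^2 + x - 2, Remainder: 4


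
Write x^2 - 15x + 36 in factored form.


Roots satisfy r1 + r2 = -b/a = 15 and r1*r2 = c/a = 36.
So r1 = 12, r2 = 3.
x^2 - 15x + 36 = (x - r1)(x - r2) = (x - 12)(x - 3)


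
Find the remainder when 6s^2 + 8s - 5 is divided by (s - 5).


By the Remainder Theorem, the remainder equals p(5):
  6*(5)^2 = 150
  8*(5)^1 = 40
  constant: -5
Sum: 150 + 40 - 5 = 185


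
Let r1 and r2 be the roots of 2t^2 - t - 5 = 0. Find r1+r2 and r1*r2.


For at^2+bt+c=0: sum = -b/a, product = c/a.
a=2, b=-1, c=-5
Sum = -(-1)/2 = 1/2
Product = (-5)/2 = -5/2


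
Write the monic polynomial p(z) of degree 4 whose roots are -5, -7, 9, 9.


p(z) = (z + 5)(z + 7)(z - 9)(z - 9)
Expand: z^4 - 6z^3 - 100z^2 + 342z + 2835


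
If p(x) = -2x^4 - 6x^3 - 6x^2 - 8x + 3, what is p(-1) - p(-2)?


p(-1) = 9
p(-2) = 11
p(-1) - p(-2) = 9 - 11 = -2


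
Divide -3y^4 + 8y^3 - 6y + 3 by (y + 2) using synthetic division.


Synthetic division with c = -2. Coefficients: -3, 8, 0, -6, 3
Bring down -3.
  -3 * -2 = 6; 6 + 8 = 14
  14 * -2 = -28; -28 + 0 = -28
  -28 * -2 = 56; 56 - 6 = 50
  50 * -2 = -100; -100 + 3 = -97
Quotient: -3y^3 + 14y^2 - 28y + 50, Remainder: -97


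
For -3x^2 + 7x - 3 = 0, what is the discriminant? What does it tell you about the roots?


D = b^2 - 4ac = (7)^2 - 4(-3)(-3) = 49 - 36 = 13
Since D > 0: two distinct irrational roots


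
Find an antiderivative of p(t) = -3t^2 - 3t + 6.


Reverse power rule on each term:
  ∫ -3t^2 dt = -t^3
  ∫ -3t dt = -(3/2)t^2
  ∫ 6 dt = 6t
F(t) = -t^3 - (3/2)t^2 + 6t + C


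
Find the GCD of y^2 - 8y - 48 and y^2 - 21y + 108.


Factor each:
  y^2 - 8y - 48 = (y - 12)(y + 4)
  y^2 - 21y + 108 = (y - 12)(y - 9)
Common monic factor: y - 12


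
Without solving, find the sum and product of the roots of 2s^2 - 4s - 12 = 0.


For as^2+bs+c=0: sum = -b/a, product = c/a.
a=2, b=-4, c=-12
Sum = -(-4)/2 = 2
Product = (-12)/2 = -6


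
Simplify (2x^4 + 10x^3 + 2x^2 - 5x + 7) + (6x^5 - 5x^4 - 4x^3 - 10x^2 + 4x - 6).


Align terms by degree and add:
  2x^4 + 10x^3 + 2x^2 - 5x + 7
+ 6x^5 - 5x^4 - 4x^3 - 10x^2 + 4x - 6
= 6x^5 - 3x^4 + 6x^3 - 8x^2 - x + 1


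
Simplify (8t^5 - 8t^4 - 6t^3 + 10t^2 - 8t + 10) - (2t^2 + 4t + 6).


Distribute the minus sign:
  (8t^5 - 8t^4 - 6t^3 + 10t^2 - 8t + 10)
- (2t^2 + 4t + 6)
Negate second polynomial: -2t^2 - 4t - 6
Add: 8t^5 - 8t^4 - 6t^3 + 8t^2 - 12t + 4


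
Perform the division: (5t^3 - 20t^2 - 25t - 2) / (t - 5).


(5t^3 - 20t^2 - 25t - 2) / (t - 5)
Step 1: 5t^2 * (t - 5) = 5t^3 - 25t^2; subtract.
Step 2: 5t * (t - 5) = 5t^2 - 25t; subtract.
Step 3: 0 * (t - 5) = 0; subtract.
Quotient: 5t^2 + 5t, Remainder: -2


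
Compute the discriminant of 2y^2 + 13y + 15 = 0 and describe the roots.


D = b^2 - 4ac = (13)^2 - 4(2)(15) = 169 - 120 = 49
Since D > 0: two distinct rational roots


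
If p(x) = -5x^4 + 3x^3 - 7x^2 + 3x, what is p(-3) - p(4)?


p(-3) = -558
p(4) = -1188
p(-3) - p(4) = -558 + 1188 = 630


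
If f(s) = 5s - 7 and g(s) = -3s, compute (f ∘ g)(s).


Substitute g(s) into f:
f(g(s)) = 5*(-3s) + (-7)
Expand and combine: -15s - 7


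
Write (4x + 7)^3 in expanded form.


Expand (4x + 7)^3 by repeated multiplication:
  (4x + 7)^2 = 16x^2 + 56x + 49
= 64x^3 + 336x^2 + 588x + 343


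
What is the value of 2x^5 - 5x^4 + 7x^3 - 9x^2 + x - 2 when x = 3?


Using direct substitution:
  2 * (3)^5 = 486
  -5 * (3)^4 = -405
  7 * (3)^3 = 189
  -9 * (3)^2 = -81
  1 * (3)^1 = 3
  constant: -2
Sum = 486 - 405 + 189 - 81 + 3 - 2 = 190


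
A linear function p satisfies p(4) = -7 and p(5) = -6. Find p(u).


p(u) = mu + b. Using p(4)=-7, p(5)=-6:
m = (-7 + 6)/(4 - 5) = -1/-1 = 1
b = -7 - m*(4) = -7 - 4 = -11
p(u) = u - 11


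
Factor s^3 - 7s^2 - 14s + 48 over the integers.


Try integer roots (divisors of 48). s=8: p(8)=0.
Divide out (s - 8): quotient is s^2 + s - 6.
Factor the quadratic: (s + 3)(s - 2)
Result: (s - 8)(s + 3)(s - 2)


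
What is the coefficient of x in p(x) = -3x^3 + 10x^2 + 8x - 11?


Read off the coefficient of x: 8


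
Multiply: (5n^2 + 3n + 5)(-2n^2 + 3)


Distribute each term of the first polynomial:
  (5n^2)(-2n^2 + 3) = -10n^4 + 15n^2
  (3n)(-2n^2 + 3) = -6n^3 + 9n
  (5)(-2n^2 + 3) = -10n^2 + 15
Sum: -10n^4 - 6n^3 + 5n^2 + 9n + 15


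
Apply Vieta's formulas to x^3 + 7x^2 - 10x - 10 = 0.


Monic cubic x^3+bx^2+cx+d=0: sum=-b, pairwise sum=c, product=-d.
b=7, c=-10, d=-10
r1+r2+r3 = -7
r1r2+r1r3+r2r3 = -10
r1r2r3 = 10


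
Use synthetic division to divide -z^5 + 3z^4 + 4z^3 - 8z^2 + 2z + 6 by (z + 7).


Synthetic division with c = -7. Coefficients: -1, 3, 4, -8, 2, 6
Bring down -1.
  -1 * -7 = 7; 7 + 3 = 10
  10 * -7 = -70; -70 + 4 = -66
  -66 * -7 = 462; 462 - 8 = 454
  454 * -7 = -3178; -3178 + 2 = -3176
  -3176 * -7 = 22232; 22232 + 6 = 22238
Quotient: -z^4 + 10z^3 - 66z^2 + 454z - 3176, Remainder: 22238


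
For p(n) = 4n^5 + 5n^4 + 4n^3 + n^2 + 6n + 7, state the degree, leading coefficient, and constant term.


Highest power of n is 5, with coefficient 4. Constant term is 7.
Degree = 5, leading coefficient = 4, constant term = 7


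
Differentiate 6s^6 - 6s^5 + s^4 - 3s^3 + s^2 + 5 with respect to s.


Apply the power rule term by term:
  d/ds(6s^6) = 36s^5
  d/ds(-6s^5) = -30s^4
  d/ds(s^4) = 4s^3
  d/ds(-3s^3) = -9s^2
  d/ds(s^2) = 2s
  d/ds(5) = 0
p'(s) = 36s^5 - 30s^4 + 4s^3 - 9s^2 + 2s


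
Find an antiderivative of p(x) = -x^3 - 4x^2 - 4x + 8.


Reverse power rule on each term:
  ∫ -x^3 dx = -(1/4)x^4
  ∫ -4x^2 dx = -(4/3)x^3
  ∫ -4x dx = -2x^2
  ∫ 8 dx = 8x
F(x) = -(1/4)x^4 - (4/3)x^3 - 2x^2 + 8x + C


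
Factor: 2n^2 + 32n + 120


Roots satisfy r1 + r2 = -b/a = -16 and r1*r2 = c/a = 60.
So r1 = -10, r2 = -6.
2n^2 + 32n + 120 = 2(n - r1)(n - r2) = 2(n + 10)(n + 6)


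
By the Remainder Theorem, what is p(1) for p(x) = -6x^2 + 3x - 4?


By the Remainder Theorem, the remainder equals p(1):
  -6*(1)^2 = -6
  3*(1)^1 = 3
  constant: -4
Sum: -6 + 3 - 4 = -7


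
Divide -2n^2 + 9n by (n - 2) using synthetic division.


Synthetic division with c = 2. Coefficients: -2, 9, 0
Bring down -2.
  -2 * 2 = -4; -4 + 9 = 5
  5 * 2 = 10; 10 + 0 = 10
Quotient: -2n + 5, Remainder: 10


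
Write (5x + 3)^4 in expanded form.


Expand (5x + 3)^4 by repeated multiplication:
  (5x + 3)^2 = 25x^2 + 30x + 9
  (5x + 3)^3 = 125x^3 + 225x^2 + 135x + 27
= 625x^4 + 1500x^3 + 1350x^2 + 540x + 81


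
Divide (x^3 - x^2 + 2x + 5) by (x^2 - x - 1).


(x^3 - x^2 + 2x + 5) / (x^2 - x - 1)
Step 1: x * (x^2 - x - 1) = x^3 - x^2 - x; subtract.
Step 2: 0 * (x^2 - x - 1) = 0; subtract.
Quotient: x, Remainder: 3x + 5


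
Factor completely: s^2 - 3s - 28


Roots satisfy r1 + r2 = -b/a = 3 and r1*r2 = c/a = -28.
So r1 = -4, r2 = 7.
s^2 - 3s - 28 = (s - r1)(s - r2) = (s + 4)(s - 7)


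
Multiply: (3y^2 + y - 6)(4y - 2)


Distribute each term of the first polynomial:
  (3y^2)(4y - 2) = 12y^3 - 6y^2
  (y)(4y - 2) = 4y^2 - 2y
  (-6)(4y - 2) = -24y + 12
Sum: 12y^3 - 2y^2 - 26y + 12


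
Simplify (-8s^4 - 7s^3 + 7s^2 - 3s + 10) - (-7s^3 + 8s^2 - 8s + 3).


Distribute the minus sign:
  (-8s^4 - 7s^3 + 7s^2 - 3s + 10)
- (-7s^3 + 8s^2 - 8s + 3)
Negate second polynomial: 7s^3 - 8s^2 + 8s - 3
Add: -8s^4 - s^2 + 5s + 7


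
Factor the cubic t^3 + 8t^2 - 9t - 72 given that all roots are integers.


Try integer roots (divisors of -72). t=-8: p(-8)=0.
Divide out (t + 8): quotient is t^2 - 9.
Factor the quadratic: (t + 3)(t - 3)
Result: (t + 8)(t + 3)(t - 3)


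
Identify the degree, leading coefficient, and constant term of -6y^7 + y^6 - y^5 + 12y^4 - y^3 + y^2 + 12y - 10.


Highest power of y is 7, with coefficient -6. Constant term is -10.
Degree = 7, leading coefficient = -6, constant term = -10


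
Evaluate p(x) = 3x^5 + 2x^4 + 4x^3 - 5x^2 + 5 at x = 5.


Using direct substitution:
  3 * (5)^5 = 9375
  2 * (5)^4 = 1250
  4 * (5)^3 = 500
  -5 * (5)^2 = -125
  0 * (5)^1 = 0
  constant: 5
Sum = 9375 + 1250 + 500 - 125 + 0 + 5 = 11005


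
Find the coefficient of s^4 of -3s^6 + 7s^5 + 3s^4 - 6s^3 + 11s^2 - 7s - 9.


Read off the coefficient of s^4: 3


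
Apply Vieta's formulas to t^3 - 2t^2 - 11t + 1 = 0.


Monic cubic t^3+bt^2+ct+d=0: sum=-b, pairwise sum=c, product=-d.
b=-2, c=-11, d=1
r1+r2+r3 = 2
r1r2+r1r3+r2r3 = -11
r1r2r3 = -1


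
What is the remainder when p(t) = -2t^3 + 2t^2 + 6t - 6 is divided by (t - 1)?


By the Remainder Theorem, the remainder equals p(1):
  -2*(1)^3 = -2
  2*(1)^2 = 2
  6*(1)^1 = 6
  constant: -6
Sum: -2 + 2 + 6 - 6 = 0


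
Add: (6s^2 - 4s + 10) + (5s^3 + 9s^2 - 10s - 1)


Align terms by degree and add:
  6s^2 - 4s + 10
+ 5s^3 + 9s^2 - 10s - 1
= 5s^3 + 15s^2 - 14s + 9


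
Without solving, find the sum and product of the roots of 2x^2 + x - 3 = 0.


For ax^2+bx+c=0: sum = -b/a, product = c/a.
a=2, b=1, c=-3
Sum = -(1)/2 = -1/2
Product = (-3)/2 = -3/2


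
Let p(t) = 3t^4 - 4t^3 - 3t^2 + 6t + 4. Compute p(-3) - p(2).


p(-3) = 310
p(2) = 20
p(-3) - p(2) = 310 - 20 = 290


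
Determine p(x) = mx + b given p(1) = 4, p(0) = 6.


p(x) = mx + b. Using p(1)=4, p(0)=6:
m = (4 - 6)/(1) = -2/1 = -2
b = 4 - m*(1) = 4 + 2 = 6
p(x) = -2x + 6


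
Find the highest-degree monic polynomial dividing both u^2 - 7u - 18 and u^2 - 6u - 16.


Factor each:
  u^2 - 7u - 18 = (u + 2)(u - 9)
  u^2 - 6u - 16 = (u + 2)(u - 8)
Common monic factor: u + 2


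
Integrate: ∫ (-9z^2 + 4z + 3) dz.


Reverse power rule on each term:
  ∫ -9z^2 dz = -3z^3
  ∫ 4z dz = 2z^2
  ∫ 3 dz = 3z
F(z) = -3z^3 + 2z^2 + 3z + C


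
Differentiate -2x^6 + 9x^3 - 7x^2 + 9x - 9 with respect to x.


Apply the power rule term by term:
  d/dx(-2x^6) = -12x^5
  d/dx(9x^3) = 27x^2
  d/dx(-7x^2) = -14x
  d/dx(9x) = 9
  d/dx(-9) = 0
p'(x) = -12x^5 + 27x^2 - 14x + 9


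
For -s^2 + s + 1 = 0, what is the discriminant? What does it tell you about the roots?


D = b^2 - 4ac = (1)^2 - 4(-1)(1) = 1 + 4 = 5
Since D > 0: two distinct irrational roots


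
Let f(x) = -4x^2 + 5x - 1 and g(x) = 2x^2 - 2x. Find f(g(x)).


Substitute g(x) into f:
f(g(x)) = -4*(2x^2 - 2x)^2 + 5*(2x^2 - 2x) + (-1)
(2x^2 - 2x)^2 = 4x^4 - 8x^3 + 4x^2
Expand and combine: -16x^4 + 32x^3 - 6x^2 - 10x - 1


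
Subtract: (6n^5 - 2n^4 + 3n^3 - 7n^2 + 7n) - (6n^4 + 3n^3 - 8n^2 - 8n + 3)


Distribute the minus sign:
  (6n^5 - 2n^4 + 3n^3 - 7n^2 + 7n)
- (6n^4 + 3n^3 - 8n^2 - 8n + 3)
Negate second polynomial: -6n^4 - 3n^3 + 8n^2 + 8n - 3
Add: 6n^5 - 8n^4 + n^2 + 15n - 3


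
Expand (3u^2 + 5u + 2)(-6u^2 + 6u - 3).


Distribute each term of the first polynomial:
  (3u^2)(-6u^2 + 6u - 3) = -18u^4 + 18u^3 - 9u^2
  (5u)(-6u^2 + 6u - 3) = -30u^3 + 30u^2 - 15u
  (2)(-6u^2 + 6u - 3) = -12u^2 + 12u - 6
Sum: -18u^4 - 12u^3 + 9u^2 - 3u - 6


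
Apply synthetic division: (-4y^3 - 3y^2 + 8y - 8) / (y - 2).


Synthetic division with c = 2. Coefficients: -4, -3, 8, -8
Bring down -4.
  -4 * 2 = -8; -8 - 3 = -11
  -11 * 2 = -22; -22 + 8 = -14
  -14 * 2 = -28; -28 - 8 = -36
Quotient: -4y^2 - 11y - 14, Remainder: -36


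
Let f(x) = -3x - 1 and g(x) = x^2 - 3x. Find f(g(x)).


Substitute g(x) into f:
f(g(x)) = -3*(x^2 - 3x) + (-1)
Expand and combine: -3x^2 + 9x - 1


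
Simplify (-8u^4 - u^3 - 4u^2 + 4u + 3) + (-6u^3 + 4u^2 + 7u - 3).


Align terms by degree and add:
  -8u^4 - u^3 - 4u^2 + 4u + 3
  -6u^3 + 4u^2 + 7u - 3
= -8u^4 - 7u^3 + 11u


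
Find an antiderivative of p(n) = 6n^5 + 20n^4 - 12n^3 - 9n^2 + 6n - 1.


Reverse power rule on each term:
  ∫ 6n^5 dn = n^6
  ∫ 20n^4 dn = 4n^5
  ∫ -12n^3 dn = -3n^4
  ∫ -9n^2 dn = -3n^3
  ∫ 6n dn = 3n^2
  ∫ -1 dn = -n
F(n) = n^6 + 4n^5 - 3n^4 - 3n^3 + 3n^2 - n + C


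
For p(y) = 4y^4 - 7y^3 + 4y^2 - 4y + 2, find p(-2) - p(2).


p(-2) = 146
p(2) = 18
p(-2) - p(2) = 146 - 18 = 128


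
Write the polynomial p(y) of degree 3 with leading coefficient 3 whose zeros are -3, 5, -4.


p(y) = 3(y + 3)(y - 5)(y + 4)
Expand: 3y^3 + 6y^2 - 69y - 180


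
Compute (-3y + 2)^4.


Expand (-3y + 2)^4 by repeated multiplication:
  (-3y + 2)^2 = 9y^2 - 12y + 4
  (-3y + 2)^3 = -27y^3 + 54y^2 - 36y + 8
= 81y^4 - 216y^3 + 216y^2 - 96y + 16


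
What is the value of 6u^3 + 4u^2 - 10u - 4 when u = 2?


Using direct substitution:
  6 * (2)^3 = 48
  4 * (2)^2 = 16
  -10 * (2)^1 = -20
  constant: -4
Sum = 48 + 16 - 20 - 4 = 40


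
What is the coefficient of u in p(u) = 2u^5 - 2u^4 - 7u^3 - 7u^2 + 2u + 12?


Read off the coefficient of u: 2


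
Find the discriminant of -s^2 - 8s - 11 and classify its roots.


D = b^2 - 4ac = (-8)^2 - 4(-1)(-11) = 64 - 44 = 20
Since D > 0: two distinct irrational roots


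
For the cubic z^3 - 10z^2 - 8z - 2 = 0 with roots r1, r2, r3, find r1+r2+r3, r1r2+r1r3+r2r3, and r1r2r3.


Monic cubic z^3+bz^2+cz+d=0: sum=-b, pairwise sum=c, product=-d.
b=-10, c=-8, d=-2
r1+r2+r3 = 10
r1r2+r1r3+r2r3 = -8
r1r2r3 = 2


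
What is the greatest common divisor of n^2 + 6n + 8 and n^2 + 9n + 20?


Factor each:
  n^2 + 6n + 8 = (n + 4)(n + 2)
  n^2 + 9n + 20 = (n + 4)(n + 5)
Common monic factor: n + 4


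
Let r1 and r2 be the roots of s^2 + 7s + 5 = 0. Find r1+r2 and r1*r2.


For as^2+bs+c=0: sum = -b/a, product = c/a.
a=1, b=7, c=5
Sum = -(7)/1 = -7
Product = (5)/1 = 5


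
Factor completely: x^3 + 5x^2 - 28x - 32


Try integer roots (divisors of -32). x=4: p(4)=0.
Divide out (x - 4): quotient is x^2 + 9x + 8.
Factor the quadratic: (x + 1)(x + 8)
Result: (x - 4)(x + 1)(x + 8)


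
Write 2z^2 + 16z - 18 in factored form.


Roots satisfy r1 + r2 = -b/a = -8 and r1*r2 = c/a = -9.
So r1 = 1, r2 = -9.
2z^2 + 16z - 18 = 2(z - r1)(z - r2) = 2(z - 1)(z + 9)


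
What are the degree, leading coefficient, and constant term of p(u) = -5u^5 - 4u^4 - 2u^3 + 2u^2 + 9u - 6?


Highest power of u is 5, with coefficient -5. Constant term is -6.
Degree = 5, leading coefficient = -5, constant term = -6


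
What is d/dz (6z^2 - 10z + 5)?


Apply the power rule term by term:
  d/dz(6z^2) = 12z
  d/dz(-10z) = -10
  d/dz(5) = 0
p'(z) = 12z - 10


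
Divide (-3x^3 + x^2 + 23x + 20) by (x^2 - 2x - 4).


(-3x^3 + x^2 + 23x + 20) / (x^2 - 2x - 4)
Step 1: -3x * (x^2 - 2x - 4) = -3x^3 + 6x^2 + 12x; subtract.
Step 2: -5 * (x^2 - 2x - 4) = -5x^2 + 10x + 20; subtract.
Quotient: -3x - 5, Remainder: x


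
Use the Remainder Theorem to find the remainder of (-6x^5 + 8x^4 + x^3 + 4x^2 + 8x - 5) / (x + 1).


By the Remainder Theorem, the remainder equals p(-1):
  -6*(-1)^5 = 6
  8*(-1)^4 = 8
  1*(-1)^3 = -1
  4*(-1)^2 = 4
  8*(-1)^1 = -8
  constant: -5
Sum: 6 + 8 - 1 + 4 - 8 - 5 = 4


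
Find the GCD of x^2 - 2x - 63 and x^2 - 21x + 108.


Factor each:
  x^2 - 2x - 63 = (x - 9)(x + 7)
  x^2 - 21x + 108 = (x - 9)(x - 12)
Common monic factor: x - 9


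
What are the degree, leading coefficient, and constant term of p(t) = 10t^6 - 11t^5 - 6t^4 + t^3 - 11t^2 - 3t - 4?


Highest power of t is 6, with coefficient 10. Constant term is -4.
Degree = 6, leading coefficient = 10, constant term = -4


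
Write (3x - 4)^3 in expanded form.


Expand (3x - 4)^3 by repeated multiplication:
  (3x - 4)^2 = 9x^2 - 24x + 16
= 27x^3 - 108x^2 + 144x - 64


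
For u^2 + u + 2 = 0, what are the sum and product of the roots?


For au^2+bu+c=0: sum = -b/a, product = c/a.
a=1, b=1, c=2
Sum = -(1)/1 = -1
Product = (2)/1 = 2


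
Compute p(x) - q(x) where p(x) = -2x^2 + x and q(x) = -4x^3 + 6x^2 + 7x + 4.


Distribute the minus sign:
  (-2x^2 + x)
- (-4x^3 + 6x^2 + 7x + 4)
Negate second polynomial: 4x^3 - 6x^2 - 7x - 4
Add: 4x^3 - 8x^2 - 6x - 4


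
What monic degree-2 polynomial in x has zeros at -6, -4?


p(x) = (x + 6)(x + 4)
Expand: x^2 + 10x + 24


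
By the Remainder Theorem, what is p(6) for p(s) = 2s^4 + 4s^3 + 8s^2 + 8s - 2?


By the Remainder Theorem, the remainder equals p(6):
  2*(6)^4 = 2592
  4*(6)^3 = 864
  8*(6)^2 = 288
  8*(6)^1 = 48
  constant: -2
Sum: 2592 + 864 + 288 + 48 - 2 = 3790


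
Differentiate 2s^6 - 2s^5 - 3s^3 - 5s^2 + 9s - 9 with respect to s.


Apply the power rule term by term:
  d/ds(2s^6) = 12s^5
  d/ds(-2s^5) = -10s^4
  d/ds(-3s^3) = -9s^2
  d/ds(-5s^2) = -10s
  d/ds(9s) = 9
  d/ds(-9) = 0
p'(s) = 12s^5 - 10s^4 - 9s^2 - 10s + 9


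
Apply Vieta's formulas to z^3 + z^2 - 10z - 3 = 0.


Monic cubic z^3+bz^2+cz+d=0: sum=-b, pairwise sum=c, product=-d.
b=1, c=-10, d=-3
r1+r2+r3 = -1
r1r2+r1r3+r2r3 = -10
r1r2r3 = 3


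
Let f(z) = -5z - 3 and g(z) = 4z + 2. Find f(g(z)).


Substitute g(z) into f:
f(g(z)) = -5*(4z + 2) + (-3)
Expand and combine: -20z - 13


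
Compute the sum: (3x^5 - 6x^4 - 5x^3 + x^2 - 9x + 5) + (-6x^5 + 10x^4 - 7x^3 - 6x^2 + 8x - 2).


Align terms by degree and add:
  3x^5 - 6x^4 - 5x^3 + x^2 - 9x + 5
  -6x^5 + 10x^4 - 7x^3 - 6x^2 + 8x - 2
= -3x^5 + 4x^4 - 12x^3 - 5x^2 - x + 3


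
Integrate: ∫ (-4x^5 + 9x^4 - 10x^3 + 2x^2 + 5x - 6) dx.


Reverse power rule on each term:
  ∫ -4x^5 dx = -(2/3)x^6
  ∫ 9x^4 dx = (9/5)x^5
  ∫ -10x^3 dx = -(5/2)x^4
  ∫ 2x^2 dx = (2/3)x^3
  ∫ 5x dx = (5/2)x^2
  ∫ -6 dx = -6x
F(x) = -(2/3)x^6 + (9/5)x^5 - (5/2)x^4 + (2/3)x^3 + (5/2)x^2 - 6x + C


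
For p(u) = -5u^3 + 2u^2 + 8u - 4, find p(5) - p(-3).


p(5) = -539
p(-3) = 125
p(5) - p(-3) = -539 - 125 = -664


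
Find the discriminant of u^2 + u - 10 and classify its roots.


D = b^2 - 4ac = (1)^2 - 4(1)(-10) = 1 + 40 = 41
Since D > 0: two distinct irrational roots


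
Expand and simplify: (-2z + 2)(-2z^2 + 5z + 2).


Distribute each term of the first polynomial:
  (-2z)(-2z^2 + 5z + 2) = 4z^3 - 10z^2 - 4z
  (2)(-2z^2 + 5z + 2) = -4z^2 + 10z + 4
Sum: 4z^3 - 14z^2 + 6z + 4


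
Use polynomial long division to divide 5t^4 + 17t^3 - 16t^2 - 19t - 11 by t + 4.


(5t^4 + 17t^3 - 16t^2 - 19t - 11) / (t + 4)
Step 1: 5t^3 * (t + 4) = 5t^4 + 20t^3; subtract.
Step 2: -3t^2 * (t + 4) = -3t^3 - 12t^2; subtract.
Step 3: -4t * (t + 4) = -4t^2 - 16t; subtract.
Step 4: -3 * (t + 4) = -3t - 12; subtract.
Quotient: 5t^3 - 3t^2 - 4t - 3, Remainder: 1


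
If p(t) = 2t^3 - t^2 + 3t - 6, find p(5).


Using direct substitution:
  2 * (5)^3 = 250
  -1 * (5)^2 = -25
  3 * (5)^1 = 15
  constant: -6
Sum = 250 - 25 + 15 - 6 = 234


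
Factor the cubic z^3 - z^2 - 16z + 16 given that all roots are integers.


Try integer roots (divisors of 16). z=-4: p(-4)=0.
Divide out (z + 4): quotient is z^2 - 5z + 4.
Factor the quadratic: (z - 4)(z - 1)
Result: (z + 4)(z - 4)(z - 1)


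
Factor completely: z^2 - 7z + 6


Roots satisfy r1 + r2 = -b/a = 7 and r1*r2 = c/a = 6.
So r1 = 6, r2 = 1.
z^2 - 7z + 6 = (z - r1)(z - r2) = (z - 6)(z - 1)


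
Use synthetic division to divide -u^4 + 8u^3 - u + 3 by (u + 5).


Synthetic division with c = -5. Coefficients: -1, 8, 0, -1, 3
Bring down -1.
  -1 * -5 = 5; 5 + 8 = 13
  13 * -5 = -65; -65 + 0 = -65
  -65 * -5 = 325; 325 - 1 = 324
  324 * -5 = -1620; -1620 + 3 = -1617
Quotient: -u^3 + 13u^2 - 65u + 324, Remainder: -1617


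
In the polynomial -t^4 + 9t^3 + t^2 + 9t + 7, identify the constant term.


Read off the constant term: 7


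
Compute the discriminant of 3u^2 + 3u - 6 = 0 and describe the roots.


D = b^2 - 4ac = (3)^2 - 4(3)(-6) = 9 + 72 = 81
Since D > 0: two distinct rational roots


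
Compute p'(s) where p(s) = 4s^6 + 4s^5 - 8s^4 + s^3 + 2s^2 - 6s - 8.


Apply the power rule term by term:
  d/ds(4s^6) = 24s^5
  d/ds(4s^5) = 20s^4
  d/ds(-8s^4) = -32s^3
  d/ds(s^3) = 3s^2
  d/ds(2s^2) = 4s
  d/ds(-6s) = -6
  d/ds(-8) = 0
p'(s) = 24s^5 + 20s^4 - 32s^3 + 3s^2 + 4s - 6


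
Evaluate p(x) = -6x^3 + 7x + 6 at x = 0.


Using direct substitution:
  -6 * (0)^3 = 0
  0 * (0)^2 = 0
  7 * (0)^1 = 0
  constant: 6
Sum = 0 + 0 + 0 + 6 = 6


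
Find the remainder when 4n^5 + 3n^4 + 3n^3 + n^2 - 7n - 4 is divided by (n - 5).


By the Remainder Theorem, the remainder equals p(5):
  4*(5)^5 = 12500
  3*(5)^4 = 1875
  3*(5)^3 = 375
  1*(5)^2 = 25
  -7*(5)^1 = -35
  constant: -4
Sum: 12500 + 1875 + 375 + 25 - 35 - 4 = 14736


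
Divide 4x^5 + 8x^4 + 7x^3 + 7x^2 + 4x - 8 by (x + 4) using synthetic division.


Synthetic division with c = -4. Coefficients: 4, 8, 7, 7, 4, -8
Bring down 4.
  4 * -4 = -16; -16 + 8 = -8
  -8 * -4 = 32; 32 + 7 = 39
  39 * -4 = -156; -156 + 7 = -149
  -149 * -4 = 596; 596 + 4 = 600
  600 * -4 = -2400; -2400 - 8 = -2408
Quotient: 4x^4 - 8x^3 + 39x^2 - 149x + 600, Remainder: -2408


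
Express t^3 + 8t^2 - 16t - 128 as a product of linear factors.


Try integer roots (divisors of -128). t=4: p(4)=0.
Divide out (t - 4): quotient is t^2 + 12t + 32.
Factor the quadratic: (t + 8)(t + 4)
Result: (t - 4)(t + 8)(t + 4)


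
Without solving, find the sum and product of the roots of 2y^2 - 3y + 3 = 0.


For ay^2+by+c=0: sum = -b/a, product = c/a.
a=2, b=-3, c=3
Sum = -(-3)/2 = 3/2
Product = (3)/2 = 3/2


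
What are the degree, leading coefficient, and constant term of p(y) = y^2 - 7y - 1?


Highest power of y is 2, with coefficient 1. Constant term is -1.
Degree = 2, leading coefficient = 1, constant term = -1


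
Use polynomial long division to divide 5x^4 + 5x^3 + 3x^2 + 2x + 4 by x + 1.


(5x^4 + 5x^3 + 3x^2 + 2x + 4) / (x + 1)
Step 1: 5x^3 * (x + 1) = 5x^4 + 5x^3; subtract.
Step 2: 0 * (x + 1) = 0; subtract.
Step 3: 3x * (x + 1) = 3x^2 + 3x; subtract.
Step 4: -1 * (x + 1) = -x - 1; subtract.
Quotient: 5x^3 + 3x - 1, Remainder: 5


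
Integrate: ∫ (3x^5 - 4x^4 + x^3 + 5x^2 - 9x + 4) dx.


Reverse power rule on each term:
  ∫ 3x^5 dx = (1/2)x^6
  ∫ -4x^4 dx = -(4/5)x^5
  ∫ x^3 dx = (1/4)x^4
  ∫ 5x^2 dx = (5/3)x^3
  ∫ -9x dx = -(9/2)x^2
  ∫ 4 dx = 4x
F(x) = (1/2)x^6 - (4/5)x^5 + (1/4)x^4 + (5/3)x^3 - (9/2)x^2 + 4x + C


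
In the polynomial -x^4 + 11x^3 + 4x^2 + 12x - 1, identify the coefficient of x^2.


Read off the coefficient of x^2: 4


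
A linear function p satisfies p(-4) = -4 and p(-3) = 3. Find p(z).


p(z) = mz + b. Using p(-4)=-4, p(-3)=3:
m = (-4 - 3)/(-4 + 3) = -7/-1 = 7
b = -4 - m*(-4) = -4 + 28 = 24
p(z) = 7z + 24


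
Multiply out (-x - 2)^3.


Expand (-x - 2)^3 by repeated multiplication:
  (-x - 2)^2 = x^2 + 4x + 4
= -x^3 - 6x^2 - 12x - 8


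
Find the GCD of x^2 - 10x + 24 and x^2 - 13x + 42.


Factor each:
  x^2 - 10x + 24 = (x - 6)(x - 4)
  x^2 - 13x + 42 = (x - 6)(x - 7)
Common monic factor: x - 6


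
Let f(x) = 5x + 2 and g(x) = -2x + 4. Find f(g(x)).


Substitute g(x) into f:
f(g(x)) = 5*(-2x + 4) + 2
Expand and combine: -10x + 22


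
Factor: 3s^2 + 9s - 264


Roots satisfy r1 + r2 = -b/a = -3 and r1*r2 = c/a = -88.
So r1 = 8, r2 = -11.
3s^2 + 9s - 264 = 3(s - r1)(s - r2) = 3(s - 8)(s + 11)


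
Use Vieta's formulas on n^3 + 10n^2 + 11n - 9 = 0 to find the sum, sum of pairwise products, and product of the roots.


Monic cubic n^3+bn^2+cn+d=0: sum=-b, pairwise sum=c, product=-d.
b=10, c=11, d=-9
r1+r2+r3 = -10
r1r2+r1r3+r2r3 = 11
r1r2r3 = 9


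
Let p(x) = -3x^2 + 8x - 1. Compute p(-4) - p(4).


p(-4) = -81
p(4) = -17
p(-4) - p(4) = -81 + 17 = -64


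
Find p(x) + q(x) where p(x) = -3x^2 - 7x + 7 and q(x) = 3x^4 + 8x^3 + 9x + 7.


Align terms by degree and add:
  -3x^2 - 7x + 7
+ 3x^4 + 8x^3 + 9x + 7
= 3x^4 + 8x^3 - 3x^2 + 2x + 14


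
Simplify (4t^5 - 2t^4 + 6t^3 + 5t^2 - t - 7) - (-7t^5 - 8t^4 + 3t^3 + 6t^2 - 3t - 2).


Distribute the minus sign:
  (4t^5 - 2t^4 + 6t^3 + 5t^2 - t - 7)
- (-7t^5 - 8t^4 + 3t^3 + 6t^2 - 3t - 2)
Negate second polynomial: 7t^5 + 8t^4 - 3t^3 - 6t^2 + 3t + 2
Add: 11t^5 + 6t^4 + 3t^3 - t^2 + 2t - 5


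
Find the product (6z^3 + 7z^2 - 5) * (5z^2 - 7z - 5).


Distribute each term of the first polynomial:
  (6z^3)(5z^2 - 7z - 5) = 30z^5 - 42z^4 - 30z^3
  (7z^2)(5z^2 - 7z - 5) = 35z^4 - 49z^3 - 35z^2
  (-5)(5z^2 - 7z - 5) = -25z^2 + 35z + 25
Sum: 30z^5 - 7z^4 - 79z^3 - 60z^2 + 35z + 25


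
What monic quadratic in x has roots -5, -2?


p(x) = (x + 5)(x + 2)
Expand: x^2 + 7x + 10


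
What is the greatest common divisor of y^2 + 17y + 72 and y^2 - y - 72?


Factor each:
  y^2 + 17y + 72 = (y + 8)(y + 9)
  y^2 - y - 72 = (y + 8)(y - 9)
Common monic factor: y + 8


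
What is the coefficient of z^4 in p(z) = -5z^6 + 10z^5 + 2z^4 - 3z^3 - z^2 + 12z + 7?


Read off the coefficient of z^4: 2


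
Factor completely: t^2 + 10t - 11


Roots satisfy r1 + r2 = -b/a = -10 and r1*r2 = c/a = -11.
So r1 = -11, r2 = 1.
t^2 + 10t - 11 = (t - r1)(t - r2) = (t + 11)(t - 1)


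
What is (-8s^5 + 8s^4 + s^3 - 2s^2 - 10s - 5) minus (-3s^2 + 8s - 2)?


Distribute the minus sign:
  (-8s^5 + 8s^4 + s^3 - 2s^2 - 10s - 5)
- (-3s^2 + 8s - 2)
Negate second polynomial: 3s^2 - 8s + 2
Add: -8s^5 + 8s^4 + s^3 + s^2 - 18s - 3


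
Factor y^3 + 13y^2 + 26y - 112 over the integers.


Try integer roots (divisors of -112). y=2: p(2)=0.
Divide out (y - 2): quotient is y^2 + 15y + 56.
Factor the quadratic: (y + 8)(y + 7)
Result: (y - 2)(y + 8)(y + 7)


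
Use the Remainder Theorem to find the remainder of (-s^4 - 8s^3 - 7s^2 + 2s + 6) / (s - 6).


By the Remainder Theorem, the remainder equals p(6):
  -1*(6)^4 = -1296
  -8*(6)^3 = -1728
  -7*(6)^2 = -252
  2*(6)^1 = 12
  constant: 6
Sum: -1296 - 1728 - 252 + 12 + 6 = -3258


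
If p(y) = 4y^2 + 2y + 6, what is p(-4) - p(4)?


p(-4) = 62
p(4) = 78
p(-4) - p(4) = 62 - 78 = -16


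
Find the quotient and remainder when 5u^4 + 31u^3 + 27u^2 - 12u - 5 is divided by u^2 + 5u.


(5u^4 + 31u^3 + 27u^2 - 12u - 5) / (u^2 + 5u)
Step 1: 5u^2 * (u^2 + 5u) = 5u^4 + 25u^3; subtract.
Step 2: 6u * (u^2 + 5u) = 6u^3 + 30u^2; subtract.
Step 3: -3 * (u^2 + 5u) = -3u^2 - 15u; subtract.
Quotient: 5u^2 + 6u - 3, Remainder: 3u - 5


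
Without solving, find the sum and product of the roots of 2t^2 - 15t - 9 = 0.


For at^2+bt+c=0: sum = -b/a, product = c/a.
a=2, b=-15, c=-9
Sum = -(-15)/2 = 15/2
Product = (-9)/2 = -9/2


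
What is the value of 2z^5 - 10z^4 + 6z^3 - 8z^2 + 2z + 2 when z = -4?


Using direct substitution:
  2 * (-4)^5 = -2048
  -10 * (-4)^4 = -2560
  6 * (-4)^3 = -384
  -8 * (-4)^2 = -128
  2 * (-4)^1 = -8
  constant: 2
Sum = -2048 - 2560 - 384 - 128 - 8 + 2 = -5126


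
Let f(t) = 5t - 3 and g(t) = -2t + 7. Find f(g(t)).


Substitute g(t) into f:
f(g(t)) = 5*(-2t + 7) + (-3)
Expand and combine: -10t + 32


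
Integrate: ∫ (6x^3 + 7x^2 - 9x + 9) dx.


Reverse power rule on each term:
  ∫ 6x^3 dx = (3/2)x^4
  ∫ 7x^2 dx = (7/3)x^3
  ∫ -9x dx = -(9/2)x^2
  ∫ 9 dx = 9x
F(x) = (3/2)x^4 + (7/3)x^3 - (9/2)x^2 + 9x + C


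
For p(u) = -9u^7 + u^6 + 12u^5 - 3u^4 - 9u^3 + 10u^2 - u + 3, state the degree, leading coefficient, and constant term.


Highest power of u is 7, with coefficient -9. Constant term is 3.
Degree = 7, leading coefficient = -9, constant term = 3


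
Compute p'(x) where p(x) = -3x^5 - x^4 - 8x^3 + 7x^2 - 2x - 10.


Apply the power rule term by term:
  d/dx(-3x^5) = -15x^4
  d/dx(-x^4) = -4x^3
  d/dx(-8x^3) = -24x^2
  d/dx(7x^2) = 14x
  d/dx(-2x) = -2
  d/dx(-10) = 0
p'(x) = -15x^4 - 4x^3 - 24x^2 + 14x - 2


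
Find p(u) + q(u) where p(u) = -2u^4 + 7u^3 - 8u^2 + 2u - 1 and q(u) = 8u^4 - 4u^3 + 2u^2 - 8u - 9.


Align terms by degree and add:
  -2u^4 + 7u^3 - 8u^2 + 2u - 1
+ 8u^4 - 4u^3 + 2u^2 - 8u - 9
= 6u^4 + 3u^3 - 6u^2 - 6u - 10


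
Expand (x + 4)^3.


Expand (x + 4)^3 by repeated multiplication:
  (x + 4)^2 = x^2 + 8x + 16
= x^3 + 12x^2 + 48x + 64


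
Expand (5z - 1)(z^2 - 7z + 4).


Distribute each term of the first polynomial:
  (5z)(z^2 - 7z + 4) = 5z^3 - 35z^2 + 20z
  (-1)(z^2 - 7z + 4) = -z^2 + 7z - 4
Sum: 5z^3 - 36z^2 + 27z - 4


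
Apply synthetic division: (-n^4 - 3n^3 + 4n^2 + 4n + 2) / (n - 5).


Synthetic division with c = 5. Coefficients: -1, -3, 4, 4, 2
Bring down -1.
  -1 * 5 = -5; -5 - 3 = -8
  -8 * 5 = -40; -40 + 4 = -36
  -36 * 5 = -180; -180 + 4 = -176
  -176 * 5 = -880; -880 + 2 = -878
Quotient: -n^3 - 8n^2 - 36n - 176, Remainder: -878


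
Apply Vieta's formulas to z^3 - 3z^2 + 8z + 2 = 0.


Monic cubic z^3+bz^2+cz+d=0: sum=-b, pairwise sum=c, product=-d.
b=-3, c=8, d=2
r1+r2+r3 = 3
r1r2+r1r3+r2r3 = 8
r1r2r3 = -2


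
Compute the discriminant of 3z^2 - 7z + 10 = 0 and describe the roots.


D = b^2 - 4ac = (-7)^2 - 4(3)(10) = 49 - 120 = -71
Since D < 0: two complex conjugate roots (no real roots)


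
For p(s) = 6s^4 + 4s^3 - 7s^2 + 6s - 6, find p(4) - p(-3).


p(4) = 1698
p(-3) = 291
p(4) - p(-3) = 1698 - 291 = 1407


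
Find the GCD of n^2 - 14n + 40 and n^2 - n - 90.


Factor each:
  n^2 - 14n + 40 = (n - 10)(n - 4)
  n^2 - n - 90 = (n - 10)(n + 9)
Common monic factor: n - 10


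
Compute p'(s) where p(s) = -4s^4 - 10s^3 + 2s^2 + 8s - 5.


Apply the power rule term by term:
  d/ds(-4s^4) = -16s^3
  d/ds(-10s^3) = -30s^2
  d/ds(2s^2) = 4s
  d/ds(8s) = 8
  d/ds(-5) = 0
p'(s) = -16s^3 - 30s^2 + 4s + 8


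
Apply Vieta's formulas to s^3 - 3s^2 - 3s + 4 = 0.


Monic cubic s^3+bs^2+cs+d=0: sum=-b, pairwise sum=c, product=-d.
b=-3, c=-3, d=4
r1+r2+r3 = 3
r1r2+r1r3+r2r3 = -3
r1r2r3 = -4


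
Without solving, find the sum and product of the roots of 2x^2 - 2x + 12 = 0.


For ax^2+bx+c=0: sum = -b/a, product = c/a.
a=2, b=-2, c=12
Sum = -(-2)/2 = 1
Product = (12)/2 = 6


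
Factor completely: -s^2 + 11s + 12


Roots satisfy r1 + r2 = -b/a = 11 and r1*r2 = c/a = -12.
So r1 = 12, r2 = -1.
-s^2 + 11s + 12 = -(s - r1)(s - r2) = -(s - 12)(s + 1)


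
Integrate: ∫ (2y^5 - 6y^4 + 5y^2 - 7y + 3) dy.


Reverse power rule on each term:
  ∫ 2y^5 dy = (1/3)y^6
  ∫ -6y^4 dy = -(6/5)y^5
  ∫ 5y^2 dy = (5/3)y^3
  ∫ -7y dy = -(7/2)y^2
  ∫ 3 dy = 3y
F(y) = (1/3)y^6 - (6/5)y^5 + (5/3)y^3 - (7/2)y^2 + 3y + C


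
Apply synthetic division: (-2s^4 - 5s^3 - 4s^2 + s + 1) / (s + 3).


Synthetic division with c = -3. Coefficients: -2, -5, -4, 1, 1
Bring down -2.
  -2 * -3 = 6; 6 - 5 = 1
  1 * -3 = -3; -3 - 4 = -7
  -7 * -3 = 21; 21 + 1 = 22
  22 * -3 = -66; -66 + 1 = -65
Quotient: -2s^3 + s^2 - 7s + 22, Remainder: -65


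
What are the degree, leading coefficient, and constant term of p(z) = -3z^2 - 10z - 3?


Highest power of z is 2, with coefficient -3. Constant term is -3.
Degree = 2, leading coefficient = -3, constant term = -3


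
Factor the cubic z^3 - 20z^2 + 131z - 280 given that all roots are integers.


Try integer roots (divisors of -280). z=8: p(8)=0.
Divide out (z - 8): quotient is z^2 - 12z + 35.
Factor the quadratic: (z - 5)(z - 7)
Result: (z - 8)(z - 5)(z - 7)


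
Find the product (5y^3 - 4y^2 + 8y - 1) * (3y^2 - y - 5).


Distribute each term of the first polynomial:
  (5y^3)(3y^2 - y - 5) = 15y^5 - 5y^4 - 25y^3
  (-4y^2)(3y^2 - y - 5) = -12y^4 + 4y^3 + 20y^2
  (8y)(3y^2 - y - 5) = 24y^3 - 8y^2 - 40y
  (-1)(3y^2 - y - 5) = -3y^2 + y + 5
Sum: 15y^5 - 17y^4 + 3y^3 + 9y^2 - 39y + 5


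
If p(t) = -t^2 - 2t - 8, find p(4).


Using direct substitution:
  -1 * (4)^2 = -16
  -2 * (4)^1 = -8
  constant: -8
Sum = -16 - 8 - 8 = -32


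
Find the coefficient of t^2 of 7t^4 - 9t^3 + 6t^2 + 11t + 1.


Read off the coefficient of t^2: 6


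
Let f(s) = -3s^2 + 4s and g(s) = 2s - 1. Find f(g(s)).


Substitute g(s) into f:
f(g(s)) = -3*(2s - 1)^2 + 4*(2s - 1)
(2s - 1)^2 = 4s^2 - 4s + 1
Expand and combine: -12s^2 + 20s - 7


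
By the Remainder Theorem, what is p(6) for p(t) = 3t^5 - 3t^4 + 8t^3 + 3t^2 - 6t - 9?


By the Remainder Theorem, the remainder equals p(6):
  3*(6)^5 = 23328
  -3*(6)^4 = -3888
  8*(6)^3 = 1728
  3*(6)^2 = 108
  -6*(6)^1 = -36
  constant: -9
Sum: 23328 - 3888 + 1728 + 108 - 36 - 9 = 21231


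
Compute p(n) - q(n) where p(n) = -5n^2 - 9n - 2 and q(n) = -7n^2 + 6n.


Distribute the minus sign:
  (-5n^2 - 9n - 2)
- (-7n^2 + 6n)
Negate second polynomial: 7n^2 - 6n
Add: 2n^2 - 15n - 2


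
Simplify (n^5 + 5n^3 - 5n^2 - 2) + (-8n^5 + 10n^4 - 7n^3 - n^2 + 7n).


Align terms by degree and add:
  n^5 + 5n^3 - 5n^2 - 2
  -8n^5 + 10n^4 - 7n^3 - n^2 + 7n
= -7n^5 + 10n^4 - 2n^3 - 6n^2 + 7n - 2


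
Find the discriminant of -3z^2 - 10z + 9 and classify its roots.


D = b^2 - 4ac = (-10)^2 - 4(-3)(9) = 100 + 108 = 208
Since D > 0: two distinct irrational roots


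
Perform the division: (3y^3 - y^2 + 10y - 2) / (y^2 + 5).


(3y^3 - y^2 + 10y - 2) / (y^2 + 5)
Step 1: 3y * (y^2 + 5) = 3y^3 + 15y; subtract.
Step 2: -1 * (y^2 + 5) = -y^2 - 5; subtract.
Quotient: 3y - 1, Remainder: -5y + 3


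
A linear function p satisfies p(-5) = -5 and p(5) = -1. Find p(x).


p(x) = mx + b. Using p(-5)=-5, p(5)=-1:
m = (-5 + 1)/(-5 - 5) = -4/-10 = 2/5
b = -5 - m*(-5) = -5 + 2 = -3
p(x) = (2/5)x - 3


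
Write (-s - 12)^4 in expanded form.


Expand (-s - 12)^4 by repeated multiplication:
  (-s - 12)^2 = s^2 + 24s + 144
  (-s - 12)^3 = -s^3 - 36s^2 - 432s - 1728
= s^4 + 48s^3 + 864s^2 + 6912s + 20736


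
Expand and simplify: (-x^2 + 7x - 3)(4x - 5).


Distribute each term of the first polynomial:
  (-x^2)(4x - 5) = -4x^3 + 5x^2
  (7x)(4x - 5) = 28x^2 - 35x
  (-3)(4x - 5) = -12x + 15
Sum: -4x^3 + 33x^2 - 47x + 15


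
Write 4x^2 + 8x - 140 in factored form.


Roots satisfy r1 + r2 = -b/a = -2 and r1*r2 = c/a = -35.
So r1 = 5, r2 = -7.
4x^2 + 8x - 140 = 4(x - r1)(x - r2) = 4(x - 5)(x + 7)


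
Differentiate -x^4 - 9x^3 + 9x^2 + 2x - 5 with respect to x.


Apply the power rule term by term:
  d/dx(-x^4) = -4x^3
  d/dx(-9x^3) = -27x^2
  d/dx(9x^2) = 18x
  d/dx(2x) = 2
  d/dx(-5) = 0
p'(x) = -4x^3 - 27x^2 + 18x + 2


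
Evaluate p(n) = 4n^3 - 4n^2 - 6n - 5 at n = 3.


Using direct substitution:
  4 * (3)^3 = 108
  -4 * (3)^2 = -36
  -6 * (3)^1 = -18
  constant: -5
Sum = 108 - 36 - 18 - 5 = 49


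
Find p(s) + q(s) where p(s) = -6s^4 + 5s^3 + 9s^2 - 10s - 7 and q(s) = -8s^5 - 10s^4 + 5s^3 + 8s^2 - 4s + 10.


Align terms by degree and add:
  -6s^4 + 5s^3 + 9s^2 - 10s - 7
  -8s^5 - 10s^4 + 5s^3 + 8s^2 - 4s + 10
= -8s^5 - 16s^4 + 10s^3 + 17s^2 - 14s + 3


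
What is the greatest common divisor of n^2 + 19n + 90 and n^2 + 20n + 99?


Factor each:
  n^2 + 19n + 90 = (n + 9)(n + 10)
  n^2 + 20n + 99 = (n + 9)(n + 11)
Common monic factor: n + 9
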